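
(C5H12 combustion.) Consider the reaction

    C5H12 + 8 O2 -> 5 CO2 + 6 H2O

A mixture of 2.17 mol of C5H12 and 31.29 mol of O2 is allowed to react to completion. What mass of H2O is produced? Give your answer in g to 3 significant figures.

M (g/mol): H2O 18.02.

235 g

n(C5H12) = 2.170 mol
n(O2) = 31.29 mol
n/ν → C5H12: 2.170, O2: 3.911; C5H12 is limiting.
n(H2O) = (6/1) × 2.170 = 13.02 mol
mass = 13.02 × 18.02 = 234.6 g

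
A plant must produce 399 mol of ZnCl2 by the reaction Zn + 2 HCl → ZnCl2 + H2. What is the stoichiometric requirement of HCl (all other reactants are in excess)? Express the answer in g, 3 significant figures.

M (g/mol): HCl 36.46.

n(ZnCl2) = 399.0 mol
n(HCl) = (2/1) × 399.0 = 798.0 mol
mass = 798.0 × 36.46 = 29100 g

29100 g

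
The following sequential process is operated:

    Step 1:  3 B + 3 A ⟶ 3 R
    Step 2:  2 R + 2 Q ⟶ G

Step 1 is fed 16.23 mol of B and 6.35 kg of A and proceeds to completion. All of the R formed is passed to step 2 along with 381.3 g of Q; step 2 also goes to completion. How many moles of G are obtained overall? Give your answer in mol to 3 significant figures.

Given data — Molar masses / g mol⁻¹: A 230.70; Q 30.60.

Step 1:
n(B) = 16.23 mol
n(A) = 6.350×1000 / 230.70 = 27.52 mol
n/ν for B = 16.23/3 = 5.410
n/ν for A = 27.52/3 = 9.173
Smallest n/ν is B → limiting reagent.
n(R) produced = (3/3) × 16.23 = 16.23 mol
Step 2:
n(R) available = 16.23 mol
n(Q) = 381.3 / 30.60 = 12.46 mol
n/ν for R = 16.23/2 = 8.115
n/ν for Q = 12.46/2 = 6.230
Smallest n/ν is Q → limiting reagent.
n(G) = (1/2) × 12.46 = 6.230 mol

6.23 mol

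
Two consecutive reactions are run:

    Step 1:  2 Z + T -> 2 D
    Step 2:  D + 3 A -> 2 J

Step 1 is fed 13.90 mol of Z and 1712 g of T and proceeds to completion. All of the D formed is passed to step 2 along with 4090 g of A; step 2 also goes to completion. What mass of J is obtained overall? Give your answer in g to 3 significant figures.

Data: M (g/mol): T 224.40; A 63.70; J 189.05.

5260 g

Step 1:
n(Z) = 13.90 mol
n(T) = 1712 / 224.40 = 7.629 mol
n/ν for Z = 13.90/2 = 6.950
n/ν for T = 7.629/1 = 7.629
Smallest n/ν is Z → limiting reagent.
n(D) produced = (2/2) × 13.90 = 13.90 mol
Step 2:
n(D) available = 13.90 mol
n(A) = 4090 / 63.70 = 64.21 mol
n/ν for D = 13.90/1 = 13.90
n/ν for A = 64.21/3 = 21.40
Smallest n/ν is D → limiting reagent.
n(J) = (2/1) × 13.90 = 27.80 mol
mass = 27.80 × 189.05 = 5256 g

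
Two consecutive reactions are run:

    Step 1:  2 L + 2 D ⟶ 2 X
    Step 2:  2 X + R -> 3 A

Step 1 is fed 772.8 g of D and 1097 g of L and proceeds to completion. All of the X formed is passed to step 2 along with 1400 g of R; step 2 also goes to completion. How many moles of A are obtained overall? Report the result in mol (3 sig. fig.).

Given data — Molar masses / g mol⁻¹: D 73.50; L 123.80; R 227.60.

Step 1:
n(D) = 772.8 / 73.50 = 10.51 mol
n(L) = 1097 / 123.80 = 8.861 mol
n/ν for D = 10.51/2 = 5.255
n/ν for L = 8.861/2 = 4.431
Smallest n/ν is L → limiting reagent.
n(X) produced = (2/2) × 8.861 = 8.861 mol
Step 2:
n(X) available = 8.861 mol
n(R) = 1400 / 227.60 = 6.151 mol
n/ν for X = 8.861/2 = 4.431
n/ν for R = 6.151/1 = 6.151
Smallest n/ν is X → limiting reagent.
n(A) = (3/2) × 8.861 = 13.29 mol

13.3 mol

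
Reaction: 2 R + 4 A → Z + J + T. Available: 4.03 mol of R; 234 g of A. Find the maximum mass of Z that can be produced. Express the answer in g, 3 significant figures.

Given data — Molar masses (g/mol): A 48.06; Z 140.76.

171 g

n(R) = 4.030 mol
n(A) = 234.0 / 48.06 = 4.869 mol
n/ν for R = 4.030/2 = 2.015
n/ν for A = 4.869/4 = 1.217
Smallest n/ν is A → limiting reagent.
n(Z) = (1/4) × 4.869 = 1.217 mol
mass = 1.217 × 140.76 = 171.3 g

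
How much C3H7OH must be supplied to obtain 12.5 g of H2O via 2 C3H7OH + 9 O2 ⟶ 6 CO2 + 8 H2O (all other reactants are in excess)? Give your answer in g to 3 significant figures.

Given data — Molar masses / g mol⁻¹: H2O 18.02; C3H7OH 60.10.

10.4 g

n(H2O) = 12.5 / 18.02 = 0.6937 mol
n(C3H7OH) = (2/8) × 0.6937 = 0.1734 mol
mass = 0.1734 × 60.10 = 10.42 g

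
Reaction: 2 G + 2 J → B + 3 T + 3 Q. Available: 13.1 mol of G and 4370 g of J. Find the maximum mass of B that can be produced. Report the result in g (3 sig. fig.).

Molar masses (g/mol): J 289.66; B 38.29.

251 g

n(G) = 13.10 mol
n(J) = 4370 / 289.66 = 15.09 mol
n/ν for G = 13.10/2 = 6.550
n/ν for J = 15.09/2 = 7.545
Smallest n/ν is G → limiting reagent.
n(B) = (1/2) × 13.10 = 6.550 mol
mass = 6.550 × 38.29 = 250.8 g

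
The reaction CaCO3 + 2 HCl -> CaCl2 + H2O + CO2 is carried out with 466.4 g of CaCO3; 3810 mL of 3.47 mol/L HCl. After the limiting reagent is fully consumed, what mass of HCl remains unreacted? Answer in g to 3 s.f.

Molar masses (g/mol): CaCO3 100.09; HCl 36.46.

142 g

n(CaCO3) = 466.4 / 100.09 = 4.660 mol
n(HCl) = 3.47 × 3810/1000 = 13.22 mol
n/ν for CaCO3 = 4.660/1 = 4.660
n/ν for HCl = 13.22/2 = 6.610
Smallest n/ν is CaCO3 → limiting reagent.
HCl consumed = (2/1) × 4.660 = 9.320 mol
HCl remaining = 13.22 − 9.320 = 3.900 mol
mass = 3.900 × 36.46 = 142.2 g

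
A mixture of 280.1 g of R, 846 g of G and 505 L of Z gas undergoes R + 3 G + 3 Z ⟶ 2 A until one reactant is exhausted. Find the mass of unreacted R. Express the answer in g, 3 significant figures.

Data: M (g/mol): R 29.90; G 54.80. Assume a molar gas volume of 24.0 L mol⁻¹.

126 g

n(R) = 280.1 / 29.90 = 9.368 mol
n(G) = 846.0 / 54.80 = 15.44 mol
n(Z) = 505.0 / 24.0 = 21.04 mol
n/ν → R: 9.368, G: 5.147, Z: 7.013; G is limiting.
R consumed = (1/3) × 15.44 = 5.147 mol
R remaining = 9.368 − 5.147 = 4.221 mol
mass = 4.221 × 29.90 = 126.2 g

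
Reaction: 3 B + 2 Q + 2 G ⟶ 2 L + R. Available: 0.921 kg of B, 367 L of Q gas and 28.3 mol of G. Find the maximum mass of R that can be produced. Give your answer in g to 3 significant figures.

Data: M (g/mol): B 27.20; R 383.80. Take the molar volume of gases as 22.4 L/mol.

3140 g

n(B) = 0.9210×1000 / 27.20 = 33.86 mol
n(Q) = 367.0 / 22.4 = 16.38 mol
n(G) = 28.30 mol
n/ν → B: 11.29, Q: 8.190, G: 14.15; Q is limiting.
n(R) = (1/2) × 16.38 = 8.190 mol
mass = 8.190 × 383.80 = 3143 g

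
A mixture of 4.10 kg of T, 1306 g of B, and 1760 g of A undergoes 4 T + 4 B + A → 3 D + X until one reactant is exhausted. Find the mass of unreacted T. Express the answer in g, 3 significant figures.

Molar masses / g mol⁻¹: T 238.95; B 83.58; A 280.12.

n(T) = 4.100×1000 / 238.95 = 17.16 mol
n(B) = 1306 / 83.58 = 15.63 mol
n(A) = 1760 / 280.12 = 6.283 mol
n/ν for T = 17.16/4 = 4.290
n/ν for B = 15.63/4 = 3.908
n/ν for A = 6.283/1 = 6.283
Smallest n/ν is B → limiting reagent.
T consumed = (4/4) × 15.63 = 15.63 mol
T remaining = 17.16 − 15.63 = 1.530 mol
mass = 1.530 × 238.95 = 365.6 g

366 g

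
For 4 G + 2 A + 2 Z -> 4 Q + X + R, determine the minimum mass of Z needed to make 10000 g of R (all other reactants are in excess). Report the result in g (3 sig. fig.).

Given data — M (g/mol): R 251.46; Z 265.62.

n(R) = 10000 / 251.46 = 39.77 mol
n(Z) = (2/1) × 39.77 = 79.54 mol
mass = 79.54 × 265.62 = 21130 g

21100 g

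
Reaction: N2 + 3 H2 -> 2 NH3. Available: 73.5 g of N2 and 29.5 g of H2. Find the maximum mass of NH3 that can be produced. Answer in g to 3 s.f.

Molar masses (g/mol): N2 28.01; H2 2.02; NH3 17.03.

n(N2) = 73.50 / 28.01 = 2.624 mol
n(H2) = 29.50 / 2.02 = 14.60 mol
n/ν for N2 = 2.624/1 = 2.624
n/ν for H2 = 14.60/3 = 4.867
Smallest n/ν is N2 → limiting reagent.
n(NH3) = (2/1) × 2.624 = 5.248 mol
mass = 5.248 × 17.03 = 89.37 g

89.4 g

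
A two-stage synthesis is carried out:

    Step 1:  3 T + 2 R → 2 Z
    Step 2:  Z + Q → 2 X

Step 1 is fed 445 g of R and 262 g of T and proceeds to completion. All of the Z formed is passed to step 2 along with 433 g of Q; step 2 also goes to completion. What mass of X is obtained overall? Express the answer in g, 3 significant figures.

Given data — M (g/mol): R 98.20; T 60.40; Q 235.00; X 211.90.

781 g

Step 1:
n(R) = 445.0 / 98.20 = 4.532 mol
n(T) = 262.0 / 60.40 = 4.338 mol
n/ν for R = 4.532/2 = 2.266
n/ν for T = 4.338/3 = 1.446
Smallest n/ν is T → limiting reagent.
n(Z) produced = (2/3) × 4.338 = 2.892 mol
Step 2:
n(Z) available = 2.892 mol
n(Q) = 433.0 / 235.00 = 1.843 mol
n/ν for Z = 2.892/1 = 2.892
n/ν for Q = 1.843/1 = 1.843
Smallest n/ν is Q → limiting reagent.
n(X) = (2/1) × 1.843 = 3.686 mol
mass = 3.686 × 211.90 = 781.1 g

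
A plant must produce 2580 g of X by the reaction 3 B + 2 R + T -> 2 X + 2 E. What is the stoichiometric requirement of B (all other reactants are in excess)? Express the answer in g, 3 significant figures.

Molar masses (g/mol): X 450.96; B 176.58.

n(X) = 2580 / 450.96 = 5.721 mol
n(B) = (3/2) × 5.721 = 8.582 mol
mass = 8.582 × 176.58 = 1515 g

1520 g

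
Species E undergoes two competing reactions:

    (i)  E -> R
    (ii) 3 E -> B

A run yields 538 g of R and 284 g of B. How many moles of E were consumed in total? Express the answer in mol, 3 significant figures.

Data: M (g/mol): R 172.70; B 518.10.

4.76 mol

n(R) = 538 / 172.70 = 3.115 mol
n(B) = 284 / 518.10 = 0.5482 mol
n(E) via (i) = (1/1)×3.115 = 3.115 mol
n(E) via (ii) = (3/1)×0.5482 = 1.645 mol
total n(E) = 3.115 + 1.645 = 4.760 mol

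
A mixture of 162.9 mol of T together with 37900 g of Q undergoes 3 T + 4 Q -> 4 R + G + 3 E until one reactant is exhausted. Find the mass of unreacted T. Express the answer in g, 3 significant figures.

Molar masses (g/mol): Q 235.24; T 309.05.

n(T) = 162.9 mol
n(Q) = 37900 / 235.24 = 161.1 mol
n/ν for T = 162.9/3 = 54.30
n/ν for Q = 161.1/4 = 40.28
Smallest n/ν is Q → limiting reagent.
T consumed = (3/4) × 161.1 = 120.8 mol
T remaining = 162.9 − 120.8 = 42.10 mol
mass = 42.10 × 309.05 = 13010 g

13000 g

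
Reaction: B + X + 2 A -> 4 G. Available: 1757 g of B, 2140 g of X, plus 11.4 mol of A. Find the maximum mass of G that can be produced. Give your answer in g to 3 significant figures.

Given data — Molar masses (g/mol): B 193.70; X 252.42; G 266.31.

6070 g

n(B) = 1757 / 193.70 = 9.071 mol
n(X) = 2140 / 252.42 = 8.478 mol
n(A) = 11.40 mol
n/ν for B = 9.071/1 = 9.071
n/ν for X = 8.478/1 = 8.478
n/ν for A = 11.40/2 = 5.700
Smallest n/ν is A → limiting reagent.
n(G) = (4/2) × 11.40 = 22.80 mol
mass = 22.80 × 266.31 = 6072 g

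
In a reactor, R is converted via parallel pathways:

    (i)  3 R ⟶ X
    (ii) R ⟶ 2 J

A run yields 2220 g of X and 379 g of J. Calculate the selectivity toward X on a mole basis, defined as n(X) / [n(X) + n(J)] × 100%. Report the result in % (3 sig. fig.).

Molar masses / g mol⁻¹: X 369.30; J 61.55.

n(X) = 2220 / 369.30 = 6.011 mol
n(J) = 379 / 61.55 = 6.158 mol
selectivity = 6.011/(6.011+6.158) × 100 = 49.40 %

49.4 %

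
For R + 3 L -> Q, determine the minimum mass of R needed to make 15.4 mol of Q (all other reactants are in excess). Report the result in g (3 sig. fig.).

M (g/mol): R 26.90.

n(Q) = 15.40 mol
n(R) = (1/1) × 15.40 = 15.40 mol
mass = 15.40 × 26.90 = 414.3 g

414 g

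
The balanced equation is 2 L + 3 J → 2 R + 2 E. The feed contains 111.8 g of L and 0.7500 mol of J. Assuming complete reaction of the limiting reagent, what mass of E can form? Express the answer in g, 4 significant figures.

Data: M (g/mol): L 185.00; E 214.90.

107.5 g

n(L) = 111.8 / 185.00 = 0.6043 mol
n(J) = 0.7500 mol
n/ν for L = 0.6043/2 = 0.3022
n/ν for J = 0.7500/3 = 0.2500
Smallest n/ν is J → limiting reagent.
n(E) = (2/3) × 0.7500 = 0.5000 mol
mass = 0.5000 × 214.90 = 107.5 g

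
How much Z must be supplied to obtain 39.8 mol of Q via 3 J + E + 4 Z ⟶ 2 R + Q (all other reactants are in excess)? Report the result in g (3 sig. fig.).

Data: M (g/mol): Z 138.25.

22000 g

n(Q) = 39.80 mol
n(Z) = (4/1) × 39.80 = 159.2 mol
mass = 159.2 × 138.25 = 22010 g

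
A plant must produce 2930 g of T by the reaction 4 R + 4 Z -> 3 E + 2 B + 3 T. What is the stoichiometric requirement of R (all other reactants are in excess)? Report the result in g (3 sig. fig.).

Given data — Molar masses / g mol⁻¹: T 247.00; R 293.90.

n(T) = 2930 / 247.00 = 11.86 mol
n(R) = (4/3) × 11.86 = 15.81 mol
mass = 15.81 × 293.90 = 4647 g

4650 g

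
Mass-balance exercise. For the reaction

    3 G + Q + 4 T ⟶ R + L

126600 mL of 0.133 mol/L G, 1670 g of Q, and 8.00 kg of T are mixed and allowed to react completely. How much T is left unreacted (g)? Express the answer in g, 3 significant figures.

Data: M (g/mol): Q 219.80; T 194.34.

3640 g

n(G) = 0.133 × 126600/1000 = 16.84 mol
n(Q) = 1670 / 219.80 = 7.598 mol
n(T) = 8.000×1000 / 194.34 = 41.16 mol
n/ν for G = 16.84/3 = 5.613
n/ν for Q = 7.598/1 = 7.598
n/ν for T = 41.16/4 = 10.29
Smallest n/ν is G → limiting reagent.
T consumed = (4/3) × 16.84 = 22.45 mol
T remaining = 41.16 − 22.45 = 18.71 mol
mass = 18.71 × 194.34 = 3636 g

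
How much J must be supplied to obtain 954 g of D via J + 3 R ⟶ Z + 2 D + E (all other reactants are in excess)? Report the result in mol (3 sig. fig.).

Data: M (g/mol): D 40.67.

n(D) = 954 / 40.67 = 23.46 mol
n(J) = (1/2) × 23.46 = 11.73 mol

11.7 mol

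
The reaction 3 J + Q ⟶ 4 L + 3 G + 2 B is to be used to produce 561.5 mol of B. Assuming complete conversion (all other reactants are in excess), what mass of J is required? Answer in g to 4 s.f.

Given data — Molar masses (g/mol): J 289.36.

243700 g

n(B) = 561.5 mol
n(J) = (3/2) × 561.5 = 842.3 mol
mass = 842.3 × 289.36 = 243700 g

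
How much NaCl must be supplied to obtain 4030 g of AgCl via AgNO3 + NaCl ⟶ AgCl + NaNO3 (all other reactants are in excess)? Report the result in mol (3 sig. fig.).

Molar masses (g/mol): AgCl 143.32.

28.1 mol

n(AgCl) = 4030 / 143.32 = 28.12 mol
n(NaCl) = (1/1) × 28.12 = 28.12 mol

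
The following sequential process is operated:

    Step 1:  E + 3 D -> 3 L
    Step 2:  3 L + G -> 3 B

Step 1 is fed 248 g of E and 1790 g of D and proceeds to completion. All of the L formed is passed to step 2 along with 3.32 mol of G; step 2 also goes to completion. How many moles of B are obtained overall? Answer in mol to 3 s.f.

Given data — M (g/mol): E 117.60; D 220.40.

Step 1:
n(E) = 248.0 / 117.60 = 2.109 mol
n(D) = 1790 / 220.40 = 8.122 mol
n/ν → E: 2.109, D: 2.707; E is limiting.
n(L) produced = (3/1) × 2.109 = 6.327 mol
Step 2:
n(L) available = 6.327 mol
n(G) = 3.320 mol
n/ν → L: 2.109, G: 3.320; L is limiting.
n(B) = (3/3) × 6.327 = 6.327 mol

6.33 mol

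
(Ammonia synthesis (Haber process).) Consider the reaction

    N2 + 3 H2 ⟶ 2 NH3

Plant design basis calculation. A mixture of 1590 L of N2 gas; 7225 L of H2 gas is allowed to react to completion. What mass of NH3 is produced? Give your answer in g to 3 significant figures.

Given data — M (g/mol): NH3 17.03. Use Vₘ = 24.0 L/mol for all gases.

n(N2) = 1590 / 24.0 = 66.25 mol
n(H2) = 7225 / 24.0 = 301.0 mol
n/ν → N2: 66.25, H2: 100.3; N2 is limiting.
n(NH3) = (2/1) × 66.25 = 132.5 mol
mass = 132.5 × 17.03 = 2256 g

2260 g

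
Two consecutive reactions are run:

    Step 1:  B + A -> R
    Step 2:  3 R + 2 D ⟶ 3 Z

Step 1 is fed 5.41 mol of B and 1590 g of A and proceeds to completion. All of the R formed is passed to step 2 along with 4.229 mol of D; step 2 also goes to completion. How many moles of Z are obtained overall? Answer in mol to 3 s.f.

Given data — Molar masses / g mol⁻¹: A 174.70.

5.41 mol

Step 1:
n(B) = 5.410 mol
n(A) = 1590 / 174.70 = 9.101 mol
n/ν for B = 5.410/1 = 5.410
n/ν for A = 9.101/1 = 9.101
Smallest n/ν is B → limiting reagent.
n(R) produced = (1/1) × 5.410 = 5.410 mol
Step 2:
n(R) available = 5.410 mol
n(D) = 4.229 mol
n/ν for R = 5.410/3 = 1.803
n/ν for D = 4.229/2 = 2.115
Smallest n/ν is R → limiting reagent.
n(Z) = (3/3) × 5.410 = 5.410 mol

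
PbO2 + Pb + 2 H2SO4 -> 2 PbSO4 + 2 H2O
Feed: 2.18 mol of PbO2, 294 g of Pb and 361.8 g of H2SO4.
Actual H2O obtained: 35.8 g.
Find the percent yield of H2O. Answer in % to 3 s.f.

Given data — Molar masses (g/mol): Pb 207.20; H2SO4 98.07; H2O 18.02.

70.0 %

n(PbO2) = 2.180 mol
n(Pb) = 294.0 / 207.20 = 1.419 mol
n(H2SO4) = 361.8 / 98.07 = 3.689 mol
n/ν for PbO2 = 2.180/1 = 2.180
n/ν for Pb = 1.419/1 = 1.419
n/ν for H2SO4 = 3.689/2 = 1.845
Smallest n/ν is Pb → limiting reagent.
theoretical n(H2O) = (2/1) × 1.419 = 2.838 mol → 51.14 g
% yield = 35.8 / 51.14 × 100 = 70.00 %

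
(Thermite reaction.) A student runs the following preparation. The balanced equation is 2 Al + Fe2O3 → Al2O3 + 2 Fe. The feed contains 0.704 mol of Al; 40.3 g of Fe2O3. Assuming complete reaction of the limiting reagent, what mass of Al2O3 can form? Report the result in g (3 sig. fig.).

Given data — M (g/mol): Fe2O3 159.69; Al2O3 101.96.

25.7 g

n(Al) = 0.7040 mol
n(Fe2O3) = 40.30 / 159.69 = 0.2524 mol
n/ν → Al: 0.3520, Fe2O3: 0.2524; Fe2O3 is limiting.
n(Al2O3) = (1/1) × 0.2524 = 0.2524 mol
mass = 0.2524 × 101.96 = 25.73 g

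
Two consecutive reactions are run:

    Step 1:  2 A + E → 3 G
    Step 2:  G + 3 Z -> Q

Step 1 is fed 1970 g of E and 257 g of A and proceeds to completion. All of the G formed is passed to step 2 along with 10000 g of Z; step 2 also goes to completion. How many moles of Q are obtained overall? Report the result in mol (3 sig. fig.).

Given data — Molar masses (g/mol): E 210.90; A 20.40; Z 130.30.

Step 1:
n(E) = 1970 / 210.90 = 9.341 mol
n(A) = 257.0 / 20.40 = 12.60 mol
n/ν for E = 9.341/1 = 9.341
n/ν for A = 12.60/2 = 6.300
Smallest n/ν is A → limiting reagent.
n(G) produced = (3/2) × 12.60 = 18.90 mol
Step 2:
n(G) available = 18.90 mol
n(Z) = 10000 / 130.30 = 76.75 mol
n/ν for G = 18.90/1 = 18.90
n/ν for Z = 76.75/3 = 25.58
Smallest n/ν is G → limiting reagent.
n(Q) = (1/1) × 18.90 = 18.90 mol

18.9 mol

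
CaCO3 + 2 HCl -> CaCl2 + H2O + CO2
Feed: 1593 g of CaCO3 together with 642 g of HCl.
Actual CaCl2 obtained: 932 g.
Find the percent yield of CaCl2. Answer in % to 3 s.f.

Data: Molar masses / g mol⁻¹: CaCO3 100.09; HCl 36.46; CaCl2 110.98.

n(CaCO3) = 1593 / 100.09 = 15.92 mol
n(HCl) = 642.0 / 36.46 = 17.61 mol
n/ν → CaCO3: 15.92, HCl: 8.805; HCl is limiting.
theoretical n(CaCl2) = (1/2) × 17.61 = 8.805 mol → 977.2 g
% yield = 932 / 977.2 × 100 = 95.37 %

95.4 %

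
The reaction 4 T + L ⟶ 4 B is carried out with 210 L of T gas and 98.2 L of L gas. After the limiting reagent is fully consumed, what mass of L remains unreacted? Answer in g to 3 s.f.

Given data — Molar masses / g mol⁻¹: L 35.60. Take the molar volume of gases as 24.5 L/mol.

66.4 g

n(T) = 210.0 / 24.5 = 8.571 mol
n(L) = 98.20 / 24.5 = 4.008 mol
n/ν for T = 8.571/4 = 2.143
n/ν for L = 4.008/1 = 4.008
Smallest n/ν is T → limiting reagent.
L consumed = (1/4) × 8.571 = 2.143 mol
L remaining = 4.008 − 2.143 = 1.865 mol
mass = 1.865 × 35.60 = 66.39 g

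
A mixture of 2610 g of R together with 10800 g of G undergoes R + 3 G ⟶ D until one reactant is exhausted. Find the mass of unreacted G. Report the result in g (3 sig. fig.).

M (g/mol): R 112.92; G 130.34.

1760 g

n(R) = 2610 / 112.92 = 23.11 mol
n(G) = 10800 / 130.34 = 82.86 mol
n/ν for R = 23.11/1 = 23.11
n/ν for G = 82.86/3 = 27.62
Smallest n/ν is R → limiting reagent.
G consumed = (3/1) × 23.11 = 69.33 mol
G remaining = 82.86 − 69.33 = 13.53 mol
mass = 13.53 × 130.34 = 1764 g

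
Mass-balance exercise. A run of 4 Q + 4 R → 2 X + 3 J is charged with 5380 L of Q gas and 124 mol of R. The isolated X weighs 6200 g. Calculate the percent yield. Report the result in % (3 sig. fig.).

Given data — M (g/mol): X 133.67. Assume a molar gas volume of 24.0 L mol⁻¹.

n(Q) = 5380 / 24.0 = 224.2 mol
n(R) = 124.0 mol
n/ν for Q = 224.2/4 = 56.05
n/ν for R = 124.0/4 = 31.00
Smallest n/ν is R → limiting reagent.
theoretical n(X) = (2/4) × 124.0 = 62.00 mol → 8288 g
% yield = 6200 / 8288 × 100 = 74.81 %

74.8 %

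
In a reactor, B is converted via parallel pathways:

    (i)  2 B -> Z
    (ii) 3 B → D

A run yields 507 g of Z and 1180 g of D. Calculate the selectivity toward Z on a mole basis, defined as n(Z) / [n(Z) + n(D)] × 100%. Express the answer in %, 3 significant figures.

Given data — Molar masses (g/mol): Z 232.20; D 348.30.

n(Z) = 507 / 232.20 = 2.183 mol
n(D) = 1180 / 348.30 = 3.388 mol
selectivity = 2.183/(2.183+3.388) × 100 = 39.19 %

39.2 %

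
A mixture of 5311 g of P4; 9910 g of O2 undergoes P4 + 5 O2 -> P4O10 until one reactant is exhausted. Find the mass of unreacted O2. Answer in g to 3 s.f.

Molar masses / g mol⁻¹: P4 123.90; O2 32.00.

3050 g

n(P4) = 5311 / 123.90 = 42.87 mol
n(O2) = 9910 / 32.00 = 309.7 mol
n/ν → P4: 42.87, O2: 61.94; P4 is limiting.
O2 consumed = (5/1) × 42.87 = 214.4 mol
O2 remaining = 309.7 − 214.4 = 95.30 mol
mass = 95.30 × 32.00 = 3050 g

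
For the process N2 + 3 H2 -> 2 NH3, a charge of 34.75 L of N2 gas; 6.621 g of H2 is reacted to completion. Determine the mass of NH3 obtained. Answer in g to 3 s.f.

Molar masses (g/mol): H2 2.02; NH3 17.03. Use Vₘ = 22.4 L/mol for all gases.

n(N2) = 34.75 / 22.4 = 1.551 mol
n(H2) = 6.621 / 2.02 = 3.278 mol
n/ν → N2: 1.551, H2: 1.093; H2 is limiting.
n(NH3) = (2/3) × 3.278 = 2.185 mol
mass = 2.185 × 17.03 = 37.21 g

37.2 g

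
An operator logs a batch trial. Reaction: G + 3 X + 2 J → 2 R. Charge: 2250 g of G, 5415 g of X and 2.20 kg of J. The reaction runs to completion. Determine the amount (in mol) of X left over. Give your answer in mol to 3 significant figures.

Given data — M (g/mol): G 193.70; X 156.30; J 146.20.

n(G) = 2250 / 193.70 = 11.62 mol
n(X) = 5415 / 156.30 = 34.64 mol
n(J) = 2.200×1000 / 146.20 = 15.05 mol
n/ν for G = 11.62/1 = 11.62
n/ν for X = 34.64/3 = 11.55
n/ν for J = 15.05/2 = 7.525
Smallest n/ν is J → limiting reagent.
X consumed = (3/2) × 15.05 = 22.58 mol
X remaining = 34.64 − 22.58 = 12.06 mol

12.1 mol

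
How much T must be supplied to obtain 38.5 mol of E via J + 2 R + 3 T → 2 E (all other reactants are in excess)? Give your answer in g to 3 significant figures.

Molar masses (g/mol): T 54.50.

3150 g

n(E) = 38.50 mol
n(T) = (3/2) × 38.50 = 57.75 mol
mass = 57.75 × 54.50 = 3147 g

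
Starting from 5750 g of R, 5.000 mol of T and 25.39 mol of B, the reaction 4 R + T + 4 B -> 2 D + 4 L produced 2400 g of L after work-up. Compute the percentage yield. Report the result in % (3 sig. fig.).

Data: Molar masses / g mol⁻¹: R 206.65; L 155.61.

77.1 %

n(R) = 5750 / 206.65 = 27.82 mol
n(T) = 5.000 mol
n(B) = 25.39 mol
n/ν for R = 27.82/4 = 6.955
n/ν for T = 5.000/1 = 5.000
n/ν for B = 25.39/4 = 6.348
Smallest n/ν is T → limiting reagent.
theoretical n(L) = (4/1) × 5.000 = 20.00 mol → 3112 g
% yield = 2400 / 3112 × 100 = 77.12 %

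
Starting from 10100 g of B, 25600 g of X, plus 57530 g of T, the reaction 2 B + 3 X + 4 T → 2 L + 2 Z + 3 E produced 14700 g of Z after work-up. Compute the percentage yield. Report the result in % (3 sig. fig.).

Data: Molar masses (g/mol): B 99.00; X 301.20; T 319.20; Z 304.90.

85.1 %

n(B) = 10100 / 99.00 = 102.0 mol
n(X) = 25600 / 301.20 = 84.99 mol
n(T) = 57530 / 319.20 = 180.2 mol
n/ν → B: 51.00, X: 28.33, T: 45.05; X is limiting.
theoretical n(Z) = (2/3) × 84.99 = 56.66 mol → 17280 g
% yield = 14700 / 17280 × 100 = 85.07 %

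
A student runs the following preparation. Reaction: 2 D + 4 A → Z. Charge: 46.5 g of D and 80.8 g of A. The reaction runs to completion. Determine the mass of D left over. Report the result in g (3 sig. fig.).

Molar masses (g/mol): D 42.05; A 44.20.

8.07 g

n(D) = 46.50 / 42.05 = 1.106 mol
n(A) = 80.80 / 44.20 = 1.828 mol
n/ν for D = 1.106/2 = 0.5530
n/ν for A = 1.828/4 = 0.4570
Smallest n/ν is A → limiting reagent.
D consumed = (2/4) × 1.828 = 0.9140 mol
D remaining = 1.106 − 0.9140 = 0.1920 mol
mass = 0.1920 × 42.05 = 8.074 g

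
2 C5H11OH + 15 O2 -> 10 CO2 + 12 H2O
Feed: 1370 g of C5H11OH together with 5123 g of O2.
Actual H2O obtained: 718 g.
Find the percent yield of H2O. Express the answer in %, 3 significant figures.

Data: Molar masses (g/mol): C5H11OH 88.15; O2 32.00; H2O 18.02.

42.7 %

n(C5H11OH) = 1370 / 88.15 = 15.54 mol
n(O2) = 5123 / 32.00 = 160.1 mol
n/ν → C5H11OH: 7.770, O2: 10.67; C5H11OH is limiting.
theoretical n(H2O) = (12/2) × 15.54 = 93.24 mol → 1680 g
% yield = 718 / 1680 × 100 = 42.74 %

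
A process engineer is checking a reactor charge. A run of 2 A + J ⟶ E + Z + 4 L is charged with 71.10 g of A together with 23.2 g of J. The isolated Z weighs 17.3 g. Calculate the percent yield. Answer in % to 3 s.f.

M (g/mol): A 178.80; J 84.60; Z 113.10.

76.9 %

n(A) = 71.10 / 178.80 = 0.3977 mol
n(J) = 23.20 / 84.60 = 0.2742 mol
n/ν → A: 0.1989, J: 0.2742; A is limiting.
theoretical n(Z) = (1/2) × 0.3977 = 0.1989 mol → 22.50 g
% yield = 17.3 / 22.50 × 100 = 76.89 %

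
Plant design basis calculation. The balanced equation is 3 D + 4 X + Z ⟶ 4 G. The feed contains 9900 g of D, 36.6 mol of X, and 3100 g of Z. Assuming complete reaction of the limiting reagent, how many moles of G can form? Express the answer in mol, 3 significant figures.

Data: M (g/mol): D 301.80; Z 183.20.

n(D) = 9900 / 301.80 = 32.80 mol
n(X) = 36.60 mol
n(Z) = 3100 / 183.20 = 16.92 mol
n/ν for D = 32.80/3 = 10.93
n/ν for X = 36.60/4 = 9.150
n/ν for Z = 16.92/1 = 16.92
Smallest n/ν is X → limiting reagent.
n(G) = (4/4) × 36.60 = 36.60 mol

36.6 mol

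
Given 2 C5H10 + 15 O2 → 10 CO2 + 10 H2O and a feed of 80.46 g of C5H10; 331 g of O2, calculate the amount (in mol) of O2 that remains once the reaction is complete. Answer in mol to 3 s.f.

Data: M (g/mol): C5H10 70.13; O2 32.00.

1.74 mol

n(C5H10) = 80.46 / 70.13 = 1.147 mol
n(O2) = 331.0 / 32.00 = 10.34 mol
n/ν for C5H10 = 1.147/2 = 0.5735
n/ν for O2 = 10.34/15 = 0.6893
Smallest n/ν is C5H10 → limiting reagent.
O2 consumed = (15/2) × 1.147 = 8.603 mol
O2 remaining = 10.34 − 8.603 = 1.737 mol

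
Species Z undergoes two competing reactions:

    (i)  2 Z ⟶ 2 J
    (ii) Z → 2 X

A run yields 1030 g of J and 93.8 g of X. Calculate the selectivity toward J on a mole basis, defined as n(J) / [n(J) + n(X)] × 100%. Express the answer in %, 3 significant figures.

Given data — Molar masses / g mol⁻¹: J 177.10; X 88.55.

84.6 %

n(J) = 1030 / 177.10 = 5.816 mol
n(X) = 93.8 / 88.55 = 1.059 mol
selectivity = 5.816/(5.816+1.059) × 100 = 84.60 %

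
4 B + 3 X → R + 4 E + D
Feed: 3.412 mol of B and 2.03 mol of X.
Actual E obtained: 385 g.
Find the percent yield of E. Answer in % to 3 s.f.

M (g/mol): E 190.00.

74.9 %

n(B) = 3.412 mol
n(X) = 2.030 mol
n/ν → B: 0.8530, X: 0.6767; X is limiting.
theoretical n(E) = (4/3) × 2.030 = 2.707 mol → 514.3 g
% yield = 385 / 514.3 × 100 = 74.86 %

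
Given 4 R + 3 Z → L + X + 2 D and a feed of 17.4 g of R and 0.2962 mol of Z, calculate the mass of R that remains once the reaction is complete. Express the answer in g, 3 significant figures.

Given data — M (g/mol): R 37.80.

n(R) = 17.40 / 37.80 = 0.4603 mol
n(Z) = 0.2962 mol
n/ν for R = 0.4603/4 = 0.1151
n/ν for Z = 0.2962/3 = 0.09873
Smallest n/ν is Z → limiting reagent.
R consumed = (4/3) × 0.2962 = 0.3949 mol
R remaining = 0.4603 − 0.3949 = 0.06540 mol
mass = 0.06540 × 37.80 = 2.472 g

2.47 g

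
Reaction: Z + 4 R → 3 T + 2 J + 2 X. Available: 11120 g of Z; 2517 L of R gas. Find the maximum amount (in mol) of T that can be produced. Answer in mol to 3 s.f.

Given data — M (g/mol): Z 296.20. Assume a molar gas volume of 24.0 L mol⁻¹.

78.7 mol

n(Z) = 11120 / 296.20 = 37.54 mol
n(R) = 2517 / 24.0 = 104.9 mol
n/ν → Z: 37.54, R: 26.23; R is limiting.
n(T) = (3/4) × 104.9 = 78.68 mol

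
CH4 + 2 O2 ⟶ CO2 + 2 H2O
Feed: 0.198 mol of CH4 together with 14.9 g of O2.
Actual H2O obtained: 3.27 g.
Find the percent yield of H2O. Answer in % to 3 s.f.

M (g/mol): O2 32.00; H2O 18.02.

45.8 %

n(CH4) = 0.1980 mol
n(O2) = 14.90 / 32.00 = 0.4656 mol
n/ν for CH4 = 0.1980/1 = 0.1980
n/ν for O2 = 0.4656/2 = 0.2328
Smallest n/ν is CH4 → limiting reagent.
theoretical n(H2O) = (2/1) × 0.1980 = 0.3960 mol → 7.136 g
% yield = 3.27 / 7.136 × 100 = 45.82 %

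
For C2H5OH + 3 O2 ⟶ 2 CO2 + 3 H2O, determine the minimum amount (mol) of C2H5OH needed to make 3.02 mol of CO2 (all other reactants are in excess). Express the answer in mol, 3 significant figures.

1.51 mol

n(CO2) = 3.020 mol
n(C2H5OH) = (1/2) × 3.020 = 1.510 mol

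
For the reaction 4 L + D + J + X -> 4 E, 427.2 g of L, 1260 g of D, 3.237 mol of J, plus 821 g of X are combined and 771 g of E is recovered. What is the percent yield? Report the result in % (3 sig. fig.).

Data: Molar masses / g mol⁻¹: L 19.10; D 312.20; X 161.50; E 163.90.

n(L) = 427.2 / 19.10 = 22.37 mol
n(D) = 1260 / 312.20 = 4.036 mol
n(J) = 3.237 mol
n(X) = 821.0 / 161.50 = 5.084 mol
n/ν for L = 22.37/4 = 5.593
n/ν for D = 4.036/1 = 4.036
n/ν for J = 3.237/1 = 3.237
n/ν for X = 5.084/1 = 5.084
Smallest n/ν is J → limiting reagent.
theoretical n(E) = (4/1) × 3.237 = 12.95 mol → 2123 g
% yield = 771 / 2123 × 100 = 36.32 %

36.3 %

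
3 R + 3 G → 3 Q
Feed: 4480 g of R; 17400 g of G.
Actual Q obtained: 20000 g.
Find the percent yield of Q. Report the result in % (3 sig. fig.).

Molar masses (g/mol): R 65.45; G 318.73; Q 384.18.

n(R) = 4480 / 65.45 = 68.45 mol
n(G) = 17400 / 318.73 = 54.59 mol
n/ν for R = 68.45/3 = 22.82
n/ν for G = 54.59/3 = 18.20
Smallest n/ν is G → limiting reagent.
theoretical n(Q) = (3/3) × 54.59 = 54.59 mol → 20970 g
% yield = 20000 / 20970 × 100 = 95.37 %

95.4 %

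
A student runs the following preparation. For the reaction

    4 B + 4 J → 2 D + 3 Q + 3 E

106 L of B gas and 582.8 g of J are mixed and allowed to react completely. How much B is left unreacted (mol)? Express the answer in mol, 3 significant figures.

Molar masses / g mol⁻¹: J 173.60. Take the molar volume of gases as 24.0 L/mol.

n(B) = 106.0 / 24.0 = 4.417 mol
n(J) = 582.8 / 173.60 = 3.357 mol
n/ν for B = 4.417/4 = 1.104
n/ν for J = 3.357/4 = 0.8393
Smallest n/ν is J → limiting reagent.
B consumed = (4/4) × 3.357 = 3.357 mol
B remaining = 4.417 − 3.357 = 1.060 mol

1.06 mol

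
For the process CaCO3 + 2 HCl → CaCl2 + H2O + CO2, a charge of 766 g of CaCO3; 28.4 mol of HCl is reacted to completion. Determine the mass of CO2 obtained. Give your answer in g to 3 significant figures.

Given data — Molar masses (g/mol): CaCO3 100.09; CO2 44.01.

n(CaCO3) = 766.0 / 100.09 = 7.653 mol
n(HCl) = 28.40 mol
n/ν for CaCO3 = 7.653/1 = 7.653
n/ν for HCl = 28.40/2 = 14.20
Smallest n/ν is CaCO3 → limiting reagent.
n(CO2) = (1/1) × 7.653 = 7.653 mol
mass = 7.653 × 44.01 = 336.8 g

337 g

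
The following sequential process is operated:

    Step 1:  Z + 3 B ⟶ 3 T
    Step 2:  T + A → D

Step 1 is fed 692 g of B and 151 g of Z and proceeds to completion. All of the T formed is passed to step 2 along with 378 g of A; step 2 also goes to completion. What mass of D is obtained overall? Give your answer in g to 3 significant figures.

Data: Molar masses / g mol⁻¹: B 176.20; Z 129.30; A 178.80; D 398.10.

Step 1:
n(B) = 692.0 / 176.20 = 3.927 mol
n(Z) = 151.0 / 129.30 = 1.168 mol
n/ν for B = 3.927/3 = 1.309
n/ν for Z = 1.168/1 = 1.168
Smallest n/ν is Z → limiting reagent.
n(T) produced = (3/1) × 1.168 = 3.504 mol
Step 2:
n(T) available = 3.504 mol
n(A) = 378.0 / 178.80 = 2.114 mol
n/ν for T = 3.504/1 = 3.504
n/ν for A = 2.114/1 = 2.114
Smallest n/ν is A → limiting reagent.
n(D) = (1/1) × 2.114 = 2.114 mol
mass = 2.114 × 398.10 = 841.6 g

842 g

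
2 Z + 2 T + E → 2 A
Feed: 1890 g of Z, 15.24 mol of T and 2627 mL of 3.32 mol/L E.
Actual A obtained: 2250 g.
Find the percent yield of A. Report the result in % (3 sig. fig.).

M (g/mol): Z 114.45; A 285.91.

n(Z) = 1890 / 114.45 = 16.51 mol
n(T) = 15.24 mol
n(E) = 3.32 × 2627/1000 = 8.722 mol
n/ν → Z: 8.255, T: 7.620, E: 8.722; T is limiting.
theoretical n(A) = (2/2) × 15.24 = 15.24 mol → 4357 g
% yield = 2250 / 4357 × 100 = 51.64 %

51.6 %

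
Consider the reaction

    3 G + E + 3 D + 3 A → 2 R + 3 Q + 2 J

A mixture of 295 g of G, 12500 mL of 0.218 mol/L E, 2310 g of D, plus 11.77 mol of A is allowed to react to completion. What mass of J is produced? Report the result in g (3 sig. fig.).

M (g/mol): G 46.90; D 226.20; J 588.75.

2470 g

n(G) = 295.0 / 46.90 = 6.290 mol
n(E) = 0.218 × 12500/1000 = 2.725 mol
n(D) = 2310 / 226.20 = 10.21 mol
n(A) = 11.77 mol
n/ν → G: 2.097, E: 2.725, D: 3.403, A: 3.923; G is limiting.
n(J) = (2/3) × 6.290 = 4.193 mol
mass = 4.193 × 588.75 = 2469 g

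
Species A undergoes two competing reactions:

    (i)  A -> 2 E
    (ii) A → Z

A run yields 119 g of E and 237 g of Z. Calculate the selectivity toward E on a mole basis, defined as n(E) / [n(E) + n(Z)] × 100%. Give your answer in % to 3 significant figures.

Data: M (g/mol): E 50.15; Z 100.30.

50.1 %

n(E) = 119 / 50.15 = 2.373 mol
n(Z) = 237 / 100.30 = 2.363 mol
selectivity = 2.373/(2.373+2.363) × 100 = 50.11 %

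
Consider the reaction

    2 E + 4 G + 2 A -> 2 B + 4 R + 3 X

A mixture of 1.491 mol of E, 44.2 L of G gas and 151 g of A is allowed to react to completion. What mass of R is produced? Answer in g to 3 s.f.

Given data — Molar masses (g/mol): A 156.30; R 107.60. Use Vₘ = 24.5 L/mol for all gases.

n(E) = 1.491 mol
n(G) = 44.20 / 24.5 = 1.804 mol
n(A) = 151.0 / 156.30 = 0.9661 mol
n/ν for E = 1.491/2 = 0.7455
n/ν for G = 1.804/4 = 0.4510
n/ν for A = 0.9661/2 = 0.4831
Smallest n/ν is G → limiting reagent.
n(R) = (4/4) × 1.804 = 1.804 mol
mass = 1.804 × 107.60 = 194.1 g

194 g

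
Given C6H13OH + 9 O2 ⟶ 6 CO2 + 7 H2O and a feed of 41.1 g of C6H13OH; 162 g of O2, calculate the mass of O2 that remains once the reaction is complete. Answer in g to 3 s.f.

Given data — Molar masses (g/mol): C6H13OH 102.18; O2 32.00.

n(C6H13OH) = 41.10 / 102.18 = 0.4022 mol
n(O2) = 162.0 / 32.00 = 5.063 mol
n/ν → C6H13OH: 0.4022, O2: 0.5626; C6H13OH is limiting.
O2 consumed = (9/1) × 0.4022 = 3.620 mol
O2 remaining = 5.063 − 3.620 = 1.443 mol
mass = 1.443 × 32.00 = 46.18 g

46.2 g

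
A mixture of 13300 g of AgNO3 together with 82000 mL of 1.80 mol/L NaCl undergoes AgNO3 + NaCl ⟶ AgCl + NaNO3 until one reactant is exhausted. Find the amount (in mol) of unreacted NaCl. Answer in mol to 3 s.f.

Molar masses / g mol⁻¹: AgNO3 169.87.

n(AgNO3) = 13300 / 169.87 = 78.30 mol
n(NaCl) = 1.80 × 82000/1000 = 147.6 mol
n/ν → AgNO3: 78.30, NaCl: 147.6; AgNO3 is limiting.
NaCl consumed = (1/1) × 78.30 = 78.30 mol
NaCl remaining = 147.6 − 78.30 = 69.30 mol

69.3 mol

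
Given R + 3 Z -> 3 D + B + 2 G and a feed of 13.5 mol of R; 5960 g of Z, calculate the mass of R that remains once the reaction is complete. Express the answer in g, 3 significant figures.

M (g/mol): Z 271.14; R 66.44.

410 g

n(R) = 13.50 mol
n(Z) = 5960 / 271.14 = 21.98 mol
n/ν for R = 13.50/1 = 13.50
n/ν for Z = 21.98/3 = 7.327
Smallest n/ν is Z → limiting reagent.
R consumed = (1/3) × 21.98 = 7.327 mol
R remaining = 13.50 − 7.327 = 6.173 mol
mass = 6.173 × 66.44 = 410.1 g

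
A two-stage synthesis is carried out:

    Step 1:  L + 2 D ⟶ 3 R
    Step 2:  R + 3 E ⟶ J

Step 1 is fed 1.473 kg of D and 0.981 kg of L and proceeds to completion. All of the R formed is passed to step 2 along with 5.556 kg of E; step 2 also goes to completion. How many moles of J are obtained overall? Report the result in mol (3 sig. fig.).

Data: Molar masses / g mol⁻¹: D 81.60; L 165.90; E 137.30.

Step 1:
n(D) = 1.473×1000 / 81.60 = 18.05 mol
n(L) = 0.9810×1000 / 165.90 = 5.913 mol
n/ν for D = 18.05/2 = 9.025
n/ν for L = 5.913/1 = 5.913
Smallest n/ν is L → limiting reagent.
n(R) produced = (3/1) × 5.913 = 17.74 mol
Step 2:
n(R) available = 17.74 mol
n(E) = 5.556×1000 / 137.30 = 40.47 mol
n/ν for R = 17.74/1 = 17.74
n/ν for E = 40.47/3 = 13.49
Smallest n/ν is E → limiting reagent.
n(J) = (1/3) × 40.47 = 13.49 mol

13.5 mol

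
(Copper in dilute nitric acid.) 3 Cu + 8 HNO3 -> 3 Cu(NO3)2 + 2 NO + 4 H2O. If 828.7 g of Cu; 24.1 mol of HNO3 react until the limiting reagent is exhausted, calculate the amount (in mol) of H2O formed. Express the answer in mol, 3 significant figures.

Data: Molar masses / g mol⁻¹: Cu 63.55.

12.1 mol

n(Cu) = 828.7 / 63.55 = 13.04 mol
n(HNO3) = 24.10 mol
n/ν for Cu = 13.04/3 = 4.347
n/ν for HNO3 = 24.10/8 = 3.013
Smallest n/ν is HNO3 → limiting reagent.
n(H2O) = (4/8) × 24.10 = 12.05 mol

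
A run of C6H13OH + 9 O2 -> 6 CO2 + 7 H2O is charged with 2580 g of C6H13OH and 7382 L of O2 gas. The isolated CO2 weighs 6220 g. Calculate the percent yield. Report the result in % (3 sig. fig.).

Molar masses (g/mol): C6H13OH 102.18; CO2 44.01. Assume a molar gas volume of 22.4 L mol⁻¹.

n(C6H13OH) = 2580 / 102.18 = 25.25 mol
n(O2) = 7382 / 22.4 = 329.6 mol
n/ν for C6H13OH = 25.25/1 = 25.25
n/ν for O2 = 329.6/9 = 36.62
Smallest n/ν is C6H13OH → limiting reagent.
theoretical n(CO2) = (6/1) × 25.25 = 151.5 mol → 6668 g
% yield = 6220 / 6668 × 100 = 93.28 %

93.3 %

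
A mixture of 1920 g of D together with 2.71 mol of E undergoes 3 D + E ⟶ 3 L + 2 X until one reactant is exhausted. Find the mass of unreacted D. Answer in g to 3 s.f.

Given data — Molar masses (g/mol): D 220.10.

131 g

n(D) = 1920 / 220.10 = 8.723 mol
n(E) = 2.710 mol
n/ν for D = 8.723/3 = 2.908
n/ν for E = 2.710/1 = 2.710
Smallest n/ν is E → limiting reagent.
D consumed = (3/1) × 2.710 = 8.130 mol
D remaining = 8.723 − 8.130 = 0.5930 mol
mass = 0.5930 × 220.10 = 130.5 g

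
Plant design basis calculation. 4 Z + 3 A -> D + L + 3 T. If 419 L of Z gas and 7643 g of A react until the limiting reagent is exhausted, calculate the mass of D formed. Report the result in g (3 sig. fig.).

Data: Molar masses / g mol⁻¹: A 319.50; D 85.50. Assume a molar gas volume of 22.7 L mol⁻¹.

395 g

n(Z) = 419.0 / 22.7 = 18.46 mol
n(A) = 7643 / 319.50 = 23.92 mol
n/ν → Z: 4.615, A: 7.973; Z is limiting.
n(D) = (1/4) × 18.46 = 4.615 mol
mass = 4.615 × 85.50 = 394.6 g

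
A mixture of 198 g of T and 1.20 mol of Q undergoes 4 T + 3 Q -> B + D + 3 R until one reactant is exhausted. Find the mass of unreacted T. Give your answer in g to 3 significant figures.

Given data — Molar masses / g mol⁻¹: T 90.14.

n(T) = 198.0 / 90.14 = 2.197 mol
n(Q) = 1.200 mol
n/ν → T: 0.5493, Q: 0.4000; Q is limiting.
T consumed = (4/3) × 1.200 = 1.600 mol
T remaining = 2.197 − 1.600 = 0.5970 mol
mass = 0.5970 × 90.14 = 53.81 g

53.8 g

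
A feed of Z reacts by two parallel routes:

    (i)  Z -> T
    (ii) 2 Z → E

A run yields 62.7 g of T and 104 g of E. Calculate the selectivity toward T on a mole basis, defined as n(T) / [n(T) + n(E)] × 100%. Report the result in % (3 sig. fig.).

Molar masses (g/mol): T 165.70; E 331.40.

54.7 %

n(T) = 62.7 / 165.70 = 0.3784 mol
n(E) = 104 / 331.40 = 0.3138 mol
selectivity = 0.3784/(0.3784+0.3138) × 100 = 54.67 %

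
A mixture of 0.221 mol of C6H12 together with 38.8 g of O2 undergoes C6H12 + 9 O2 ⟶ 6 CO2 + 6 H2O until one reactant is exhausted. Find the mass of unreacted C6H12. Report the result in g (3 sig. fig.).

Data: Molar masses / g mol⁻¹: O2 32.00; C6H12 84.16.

n(C6H12) = 0.2210 mol
n(O2) = 38.80 / 32.00 = 1.213 mol
n/ν for C6H12 = 0.2210/1 = 0.2210
n/ν for O2 = 1.213/9 = 0.1348
Smallest n/ν is O2 → limiting reagent.
C6H12 consumed = (1/9) × 1.213 = 0.1348 mol
C6H12 remaining = 0.2210 − 0.1348 = 0.08620 mol
mass = 0.08620 × 84.16 = 7.255 g

7.26 g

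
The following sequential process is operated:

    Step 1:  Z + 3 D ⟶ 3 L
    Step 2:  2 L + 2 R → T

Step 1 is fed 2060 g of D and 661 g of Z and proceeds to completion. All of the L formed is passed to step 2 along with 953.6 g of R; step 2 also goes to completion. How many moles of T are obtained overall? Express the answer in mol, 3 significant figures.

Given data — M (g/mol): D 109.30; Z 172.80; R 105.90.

Step 1:
n(D) = 2060 / 109.30 = 18.85 mol
n(Z) = 661.0 / 172.80 = 3.825 mol
n/ν for D = 18.85/3 = 6.283
n/ν for Z = 3.825/1 = 3.825
Smallest n/ν is Z → limiting reagent.
n(L) produced = (3/1) × 3.825 = 11.48 mol
Step 2:
n(L) available = 11.48 mol
n(R) = 953.6 / 105.90 = 9.005 mol
n/ν for L = 11.48/2 = 5.740
n/ν for R = 9.005/2 = 4.503
Smallest n/ν is R → limiting reagent.
n(T) = (1/2) × 9.005 = 4.503 mol

4.50 mol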